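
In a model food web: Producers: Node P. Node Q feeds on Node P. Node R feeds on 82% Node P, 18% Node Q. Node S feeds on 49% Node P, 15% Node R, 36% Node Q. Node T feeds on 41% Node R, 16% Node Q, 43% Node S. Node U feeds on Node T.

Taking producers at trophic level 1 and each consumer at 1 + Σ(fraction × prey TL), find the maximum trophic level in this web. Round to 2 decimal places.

Node Q: 1 + 1 = 2
Node R: 1 + (0.82×1 + 0.18×2) = 2.18
Node S: 1 + (0.49×1 + 0.15×2.18 + 0.36×2) = 2.537
Node T: 1 + (0.41×2.18 + 0.16×2 + 0.43×2.537) = 3.30471
Node U: 1 + 3.30471 = 4.30471

4.30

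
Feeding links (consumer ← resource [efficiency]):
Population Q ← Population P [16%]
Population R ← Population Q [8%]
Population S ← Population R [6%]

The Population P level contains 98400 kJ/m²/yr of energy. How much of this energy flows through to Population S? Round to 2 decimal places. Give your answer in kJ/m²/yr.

75.57 kJ/m²/yr

Population Q: 98400 × 0.16 = 15744 kJ/m²/yr
Population R: 15744 × 0.08 = 1259.52 kJ/m²/yr
Population S: 1259.52 × 0.06 = 75.5712 kJ/m²/yr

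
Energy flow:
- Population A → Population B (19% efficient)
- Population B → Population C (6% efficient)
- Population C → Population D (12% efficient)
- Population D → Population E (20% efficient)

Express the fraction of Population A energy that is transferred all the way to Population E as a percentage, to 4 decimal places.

Product of link efficiencies: 0.19 × 0.06 × 0.12 × 0.2 = 0.0002736
As a percentage: 0.0002736 × 100 = 0.0274%

0.0274%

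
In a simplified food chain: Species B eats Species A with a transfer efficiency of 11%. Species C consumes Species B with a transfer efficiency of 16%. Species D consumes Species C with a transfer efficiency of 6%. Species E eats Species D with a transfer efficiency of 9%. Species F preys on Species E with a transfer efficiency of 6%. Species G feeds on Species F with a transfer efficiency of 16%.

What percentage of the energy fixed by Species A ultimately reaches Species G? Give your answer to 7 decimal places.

Product of link efficiencies: 0.11 × 0.16 × 0.06 × 0.09 × 0.06 × 0.16 = 0.000000912384
As a percentage: 0.000000912384 × 100 = 0.0000912%

0.0000912%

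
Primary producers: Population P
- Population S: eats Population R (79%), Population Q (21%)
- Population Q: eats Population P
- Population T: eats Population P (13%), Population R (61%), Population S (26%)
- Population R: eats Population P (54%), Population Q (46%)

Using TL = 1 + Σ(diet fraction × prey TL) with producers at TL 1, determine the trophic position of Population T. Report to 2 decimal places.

3.51

Population Q: 1 + 1 = 2
Population R: 1 + (0.54×1 + 0.46×2) = 2.46
Population S: 1 + (0.79×2.46 + 0.21×2) = 3.3634
Population T: 1 + (0.13×1 + 0.61×2.46 + 0.26×3.3634) = 3.505084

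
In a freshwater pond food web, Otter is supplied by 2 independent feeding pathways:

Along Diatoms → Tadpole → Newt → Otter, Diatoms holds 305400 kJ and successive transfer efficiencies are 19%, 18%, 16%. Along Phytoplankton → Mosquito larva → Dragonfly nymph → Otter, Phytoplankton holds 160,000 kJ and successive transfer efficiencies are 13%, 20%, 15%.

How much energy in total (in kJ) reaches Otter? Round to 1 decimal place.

2295.1 kJ

Via Diatoms: 305400 × 0.19 × 0.18 × 0.16 = 1671.1488 kJ
Via Phytoplankton: 160000 × 0.13 × 0.2 × 0.15 = 624 kJ
Total at Otter: 1671.1488 + 624 = 2295.1488 kJ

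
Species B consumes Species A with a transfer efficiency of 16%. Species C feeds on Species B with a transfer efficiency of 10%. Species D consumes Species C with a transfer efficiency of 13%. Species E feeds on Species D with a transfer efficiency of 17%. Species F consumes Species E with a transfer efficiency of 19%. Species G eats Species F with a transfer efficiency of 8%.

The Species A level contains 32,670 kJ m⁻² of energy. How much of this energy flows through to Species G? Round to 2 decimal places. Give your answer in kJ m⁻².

0.18 kJ m⁻²

Species B: 32670 × 0.16 = 5227.2 kJ m⁻²
Species C: 5227.2 × 0.1 = 522.72 kJ m⁻²
Species D: 522.72 × 0.13 = 67.9536 kJ m⁻²
Species E: 67.9536 × 0.17 = 11.552112 kJ m⁻²
Species F: 11.552112 × 0.19 = 2.19490128 kJ m⁻²
Species G: 2.19490128 × 0.08 = 0.1755921024 kJ m⁻²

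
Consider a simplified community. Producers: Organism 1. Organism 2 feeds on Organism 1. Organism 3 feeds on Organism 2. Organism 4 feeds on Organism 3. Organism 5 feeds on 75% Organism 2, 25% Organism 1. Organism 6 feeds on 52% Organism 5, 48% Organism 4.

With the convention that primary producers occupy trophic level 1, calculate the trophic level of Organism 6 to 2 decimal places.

4.35

Organism 2: 1 + 1 = 2
Organism 3: 1 + 2 = 3
Organism 4: 1 + 3 = 4
Organism 5: 1 + (0.75×2 + 0.25×1) = 2.75
Organism 6: 1 + (0.52×2.75 + 0.48×4) = 4.35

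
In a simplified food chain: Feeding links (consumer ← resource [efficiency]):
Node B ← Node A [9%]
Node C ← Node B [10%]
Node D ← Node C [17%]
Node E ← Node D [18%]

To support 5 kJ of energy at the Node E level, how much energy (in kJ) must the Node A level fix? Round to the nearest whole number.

Cumulative transfer efficiency: 0.09 × 0.1 × 0.17 × 0.18 = 0.0002754
Node A energy = 5 / 0.0002754 = 18155 kJ

18155 kJ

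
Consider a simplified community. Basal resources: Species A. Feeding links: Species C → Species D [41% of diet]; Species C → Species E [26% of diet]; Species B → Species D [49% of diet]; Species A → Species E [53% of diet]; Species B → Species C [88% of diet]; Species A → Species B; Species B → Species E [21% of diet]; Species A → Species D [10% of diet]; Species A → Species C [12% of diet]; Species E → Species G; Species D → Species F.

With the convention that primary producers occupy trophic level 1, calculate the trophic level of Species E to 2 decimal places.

Species B: 1 + 1 = 2
Species C: 1 + (0.88×2 + 0.12×1) = 2.88
Species D: 1 + (0.1×1 + 0.49×2 + 0.41×2.88) = 3.2608
Species E: 1 + (0.53×1 + 0.26×2.88 + 0.21×2) = 2.6988
Species F: 1 + 3.2608 = 4.2608
Species G: 1 + 2.6988 = 3.6988

2.70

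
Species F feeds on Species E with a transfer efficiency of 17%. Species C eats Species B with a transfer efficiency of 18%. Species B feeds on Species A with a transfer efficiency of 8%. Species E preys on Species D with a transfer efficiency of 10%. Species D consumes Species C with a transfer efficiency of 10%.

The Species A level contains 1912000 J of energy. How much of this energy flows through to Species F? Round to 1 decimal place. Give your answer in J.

Species B: 1912000 × 0.08 = 152960 J
Species C: 152960 × 0.18 = 27532.8 J
Species D: 27532.8 × 0.1 = 2753.28 J
Species E: 2753.28 × 0.1 = 275.328 J
Species F: 275.328 × 0.17 = 46.80576 J

46.8 J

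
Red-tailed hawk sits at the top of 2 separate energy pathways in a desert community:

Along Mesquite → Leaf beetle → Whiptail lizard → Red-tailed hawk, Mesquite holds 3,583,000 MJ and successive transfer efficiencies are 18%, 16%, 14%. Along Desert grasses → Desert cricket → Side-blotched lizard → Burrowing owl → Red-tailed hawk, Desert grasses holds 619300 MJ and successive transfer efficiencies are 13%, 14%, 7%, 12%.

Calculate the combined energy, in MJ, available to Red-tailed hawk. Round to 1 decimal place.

Via Mesquite: 3583000 × 0.18 × 0.16 × 0.14 = 14446.656 MJ
Via Desert grasses: 619300 × 0.13 × 0.14 × 0.07 × 0.12 = 94.678584 MJ
Total at Red-tailed hawk: 14446.656 + 94.678584 = 14541.334584 MJ

14541.3 MJ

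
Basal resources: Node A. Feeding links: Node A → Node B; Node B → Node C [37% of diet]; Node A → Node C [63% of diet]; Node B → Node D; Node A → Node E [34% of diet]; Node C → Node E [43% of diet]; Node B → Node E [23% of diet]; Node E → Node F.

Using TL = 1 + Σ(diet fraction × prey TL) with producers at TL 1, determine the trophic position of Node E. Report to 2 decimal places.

2.82

Node B: 1 + 1 = 2
Node C: 1 + (0.37×2 + 0.63×1) = 2.37
Node D: 1 + 2 = 3
Node E: 1 + (0.34×1 + 0.43×2.37 + 0.23×2) = 2.8191
Node F: 1 + 2.8191 = 3.8191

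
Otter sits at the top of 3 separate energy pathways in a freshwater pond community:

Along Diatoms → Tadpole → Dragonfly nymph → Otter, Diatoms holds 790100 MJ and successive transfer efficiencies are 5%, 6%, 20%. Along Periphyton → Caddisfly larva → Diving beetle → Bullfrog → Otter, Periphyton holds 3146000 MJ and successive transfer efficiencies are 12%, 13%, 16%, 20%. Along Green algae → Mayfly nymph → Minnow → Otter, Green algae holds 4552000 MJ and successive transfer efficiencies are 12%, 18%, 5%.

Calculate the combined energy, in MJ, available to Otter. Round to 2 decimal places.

Via Diatoms: 790100 × 0.05 × 0.06 × 0.2 = 474.06 MJ
Via Periphyton: 3146000 × 0.12 × 0.13 × 0.16 × 0.2 = 1570.4832 MJ
Via Green algae: 4552000 × 0.12 × 0.18 × 0.05 = 4916.16 MJ
Total at Otter: 474.06 + 1570.4832 + 4916.16 = 6960.7032 MJ

6960.70 MJ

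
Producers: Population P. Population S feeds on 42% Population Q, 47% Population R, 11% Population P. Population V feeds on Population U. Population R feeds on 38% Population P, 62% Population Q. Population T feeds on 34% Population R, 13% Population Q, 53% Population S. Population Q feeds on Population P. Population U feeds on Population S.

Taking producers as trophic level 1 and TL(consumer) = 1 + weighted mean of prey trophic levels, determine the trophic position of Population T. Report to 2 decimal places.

Population Q: 1 + 1 = 2
Population R: 1 + (0.38×1 + 0.62×2) = 2.62
Population S: 1 + (0.42×2 + 0.47×2.62 + 0.11×1) = 3.1814
Population T: 1 + (0.34×2.62 + 0.13×2 + 0.53×3.1814) = 3.836942
Population U: 1 + 3.1814 = 4.1814
Population V: 1 + 4.1814 = 5.1814

3.84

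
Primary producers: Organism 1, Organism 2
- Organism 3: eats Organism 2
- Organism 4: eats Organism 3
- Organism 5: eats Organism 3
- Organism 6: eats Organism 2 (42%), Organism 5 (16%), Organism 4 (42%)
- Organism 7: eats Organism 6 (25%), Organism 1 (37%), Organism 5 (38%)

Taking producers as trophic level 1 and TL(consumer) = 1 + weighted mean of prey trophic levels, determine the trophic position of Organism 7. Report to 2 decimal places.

3.30

Organism 3: 1 + 1 = 2
Organism 4: 1 + 2 = 3
Organism 5: 1 + 2 = 3
Organism 6: 1 + (0.42×1 + 0.16×3 + 0.42×3) = 3.16
Organism 7: 1 + (0.25×3.16 + 0.37×1 + 0.38×3) = 3.3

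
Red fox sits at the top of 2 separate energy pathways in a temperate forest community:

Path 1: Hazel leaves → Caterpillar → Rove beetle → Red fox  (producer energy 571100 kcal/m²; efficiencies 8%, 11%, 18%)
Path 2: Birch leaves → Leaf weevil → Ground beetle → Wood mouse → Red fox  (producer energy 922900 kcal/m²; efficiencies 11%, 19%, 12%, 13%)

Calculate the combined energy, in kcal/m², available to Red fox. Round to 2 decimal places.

Path 1: 571100 × 0.08 × 0.11 × 0.18 = 904.6224 kcal/m²
Path 2: 922900 × 0.11 × 0.19 × 0.12 × 0.13 = 300.902316 kcal/m²
Total at Red fox: 904.6224 + 300.902316 = 1205.524716 kcal/m²

1205.52 kcal/m²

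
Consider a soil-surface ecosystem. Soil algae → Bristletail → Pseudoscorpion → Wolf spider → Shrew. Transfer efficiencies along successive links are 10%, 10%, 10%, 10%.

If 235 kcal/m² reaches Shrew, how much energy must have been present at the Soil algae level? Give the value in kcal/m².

2350000 kcal/m²

Cumulative transfer efficiency: 0.1 × 0.1 × 0.1 × 0.1 = 0.0001
Soil algae energy = 235 / 0.0001 = 2350000 kcal/m²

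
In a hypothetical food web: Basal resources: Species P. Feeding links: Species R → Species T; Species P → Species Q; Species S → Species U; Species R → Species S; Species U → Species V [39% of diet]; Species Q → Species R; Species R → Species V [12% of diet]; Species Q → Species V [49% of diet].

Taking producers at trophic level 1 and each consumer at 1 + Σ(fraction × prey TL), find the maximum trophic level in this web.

5

Species Q: 1 + 1 = 2
Species R: 1 + 2 = 3
Species S: 1 + 3 = 4
Species T: 1 + 3 = 4
Species U: 1 + 4 = 5
Species V: 1 + (0.39×5 + 0.12×3 + 0.49×2) = 4.29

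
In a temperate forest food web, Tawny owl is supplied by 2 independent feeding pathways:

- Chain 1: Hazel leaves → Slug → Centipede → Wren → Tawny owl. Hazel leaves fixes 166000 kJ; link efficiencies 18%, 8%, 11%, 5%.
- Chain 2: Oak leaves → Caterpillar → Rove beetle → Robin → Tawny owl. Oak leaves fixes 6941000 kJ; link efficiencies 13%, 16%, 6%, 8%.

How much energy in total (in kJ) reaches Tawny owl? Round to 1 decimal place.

Chain 1: 166000 × 0.18 × 0.08 × 0.11 × 0.05 = 13.1472 kJ
Chain 2: 6941000 × 0.13 × 0.16 × 0.06 × 0.08 = 692.98944 kJ
Total at Tawny owl: 13.1472 + 692.98944 = 706.13664 kJ

706.1 kJ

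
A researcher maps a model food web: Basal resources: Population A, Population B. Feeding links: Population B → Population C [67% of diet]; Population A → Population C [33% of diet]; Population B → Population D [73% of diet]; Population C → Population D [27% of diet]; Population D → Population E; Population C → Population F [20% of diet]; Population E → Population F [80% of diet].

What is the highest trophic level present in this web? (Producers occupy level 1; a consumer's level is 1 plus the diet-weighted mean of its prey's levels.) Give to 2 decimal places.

Population C: 1 + (0.67×1 + 0.33×1) = 2
Population D: 1 + (0.73×1 + 0.27×2) = 2.27
Population E: 1 + 2.27 = 3.27
Population F: 1 + (0.2×2 + 0.8×3.27) = 4.016

4.02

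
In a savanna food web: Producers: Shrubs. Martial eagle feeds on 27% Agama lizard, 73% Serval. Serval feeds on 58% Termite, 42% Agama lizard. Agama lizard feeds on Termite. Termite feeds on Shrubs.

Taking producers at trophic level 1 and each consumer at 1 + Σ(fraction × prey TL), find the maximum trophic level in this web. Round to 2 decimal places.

4.31

Termite: 1 + 1 = 2
Agama lizard: 1 + 2 = 3
Serval: 1 + (0.58×2 + 0.42×3) = 3.42
Martial eagle: 1 + (0.27×3 + 0.73×3.42) = 4.3066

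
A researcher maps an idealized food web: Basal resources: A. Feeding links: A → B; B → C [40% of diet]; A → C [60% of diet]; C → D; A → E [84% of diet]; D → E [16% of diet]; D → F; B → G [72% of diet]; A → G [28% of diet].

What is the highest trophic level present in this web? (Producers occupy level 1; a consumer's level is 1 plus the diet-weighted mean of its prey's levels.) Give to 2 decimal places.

B: 1 + 1 = 2
C: 1 + (0.4×2 + 0.6×1) = 2.4
D: 1 + 2.4 = 3.4
E: 1 + (0.84×1 + 0.16×3.4) = 2.384
F: 1 + 3.4 = 4.4
G: 1 + (0.72×2 + 0.28×1) = 2.72

4.40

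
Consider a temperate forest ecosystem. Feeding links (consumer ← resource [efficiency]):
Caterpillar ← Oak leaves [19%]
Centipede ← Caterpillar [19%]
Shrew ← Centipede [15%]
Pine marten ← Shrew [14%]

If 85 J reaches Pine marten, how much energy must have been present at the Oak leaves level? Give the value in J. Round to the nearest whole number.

Cumulative transfer efficiency: 0.19 × 0.19 × 0.15 × 0.14 = 0.0007581
Oak leaves energy = 85 / 0.0007581 = 112122 J

112122 J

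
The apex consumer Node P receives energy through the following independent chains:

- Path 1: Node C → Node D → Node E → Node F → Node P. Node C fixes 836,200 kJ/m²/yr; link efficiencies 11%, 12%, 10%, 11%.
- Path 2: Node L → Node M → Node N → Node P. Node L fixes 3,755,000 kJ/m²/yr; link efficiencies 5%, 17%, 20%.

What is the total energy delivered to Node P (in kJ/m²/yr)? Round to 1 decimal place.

6504.9 kJ/m²/yr

Path 1: 836200 × 0.11 × 0.12 × 0.1 × 0.11 = 121.41624 kJ/m²/yr
Path 2: 3755000 × 0.05 × 0.17 × 0.2 = 6383.5 kJ/m²/yr
Total at Node P: 121.41624 + 6383.5 = 6504.91624 kJ/m²/yr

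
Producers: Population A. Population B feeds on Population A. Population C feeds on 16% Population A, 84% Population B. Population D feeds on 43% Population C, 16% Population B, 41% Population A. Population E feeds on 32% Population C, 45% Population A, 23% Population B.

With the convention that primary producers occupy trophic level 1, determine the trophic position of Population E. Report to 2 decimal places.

Population B: 1 + 1 = 2
Population C: 1 + (0.16×1 + 0.84×2) = 2.84
Population D: 1 + (0.43×2.84 + 0.16×2 + 0.41×1) = 2.9512
Population E: 1 + (0.32×2.84 + 0.45×1 + 0.23×2) = 2.8188

2.82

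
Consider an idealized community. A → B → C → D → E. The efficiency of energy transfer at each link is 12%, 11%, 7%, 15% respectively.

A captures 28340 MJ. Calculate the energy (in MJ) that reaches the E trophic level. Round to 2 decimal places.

3.93 MJ

B: 28340 × 0.12 = 3400.8 MJ
C: 3400.8 × 0.11 = 374.088 MJ
D: 374.088 × 0.07 = 26.18616 MJ
E: 26.18616 × 0.15 = 3.927924 MJ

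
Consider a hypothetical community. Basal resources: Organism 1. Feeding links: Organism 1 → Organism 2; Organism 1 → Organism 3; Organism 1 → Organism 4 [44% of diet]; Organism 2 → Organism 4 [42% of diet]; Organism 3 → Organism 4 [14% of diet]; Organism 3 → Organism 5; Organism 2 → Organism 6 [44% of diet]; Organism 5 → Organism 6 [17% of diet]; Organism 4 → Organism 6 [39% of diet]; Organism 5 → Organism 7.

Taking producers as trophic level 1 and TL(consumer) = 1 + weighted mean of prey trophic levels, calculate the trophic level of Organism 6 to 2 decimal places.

Organism 2: 1 + 1 = 2
Organism 3: 1 + 1 = 2
Organism 4: 1 + (0.44×1 + 0.42×2 + 0.14×2) = 2.56
Organism 5: 1 + 2 = 3
Organism 6: 1 + (0.44×2 + 0.17×3 + 0.39×2.56) = 3.3884
Organism 7: 1 + 3 = 4

3.39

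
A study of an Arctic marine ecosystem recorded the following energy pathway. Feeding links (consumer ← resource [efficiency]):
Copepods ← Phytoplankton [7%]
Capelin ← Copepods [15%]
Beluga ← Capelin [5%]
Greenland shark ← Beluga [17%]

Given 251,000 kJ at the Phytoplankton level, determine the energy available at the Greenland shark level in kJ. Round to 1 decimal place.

Copepods: 251000 × 0.07 = 17570 kJ
Capelin: 17570 × 0.15 = 2635.5 kJ
Beluga: 2635.5 × 0.05 = 131.775 kJ
Greenland shark: 131.775 × 0.17 = 22.40175 kJ

22.4 kJ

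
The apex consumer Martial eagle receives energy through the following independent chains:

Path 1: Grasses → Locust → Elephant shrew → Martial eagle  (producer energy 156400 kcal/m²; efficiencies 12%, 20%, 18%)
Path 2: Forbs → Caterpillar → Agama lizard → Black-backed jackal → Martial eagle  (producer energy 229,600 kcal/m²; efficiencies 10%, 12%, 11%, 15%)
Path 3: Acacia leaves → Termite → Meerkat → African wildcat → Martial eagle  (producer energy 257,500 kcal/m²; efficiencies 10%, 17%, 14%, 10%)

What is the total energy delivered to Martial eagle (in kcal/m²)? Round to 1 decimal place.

782.4 kcal/m²

Path 1: 156400 × 0.12 × 0.2 × 0.18 = 675.648 kcal/m²
Path 2: 229600 × 0.1 × 0.12 × 0.11 × 0.15 = 45.4608 kcal/m²
Path 3: 257500 × 0.1 × 0.17 × 0.14 × 0.1 = 61.285 kcal/m²
Total at Martial eagle: 675.648 + 45.4608 + 61.285 = 782.3938 kcal/m²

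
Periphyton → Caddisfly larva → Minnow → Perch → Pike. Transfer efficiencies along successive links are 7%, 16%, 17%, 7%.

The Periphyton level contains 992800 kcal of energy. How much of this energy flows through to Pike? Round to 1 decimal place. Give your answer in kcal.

Caddisfly larva: 992800 × 0.07 = 69496 kcal
Minnow: 69496 × 0.16 = 11119.36 kcal
Perch: 11119.36 × 0.17 = 1890.2912 kcal
Pike: 1890.2912 × 0.07 = 132.320384 kcal

132.3 kcal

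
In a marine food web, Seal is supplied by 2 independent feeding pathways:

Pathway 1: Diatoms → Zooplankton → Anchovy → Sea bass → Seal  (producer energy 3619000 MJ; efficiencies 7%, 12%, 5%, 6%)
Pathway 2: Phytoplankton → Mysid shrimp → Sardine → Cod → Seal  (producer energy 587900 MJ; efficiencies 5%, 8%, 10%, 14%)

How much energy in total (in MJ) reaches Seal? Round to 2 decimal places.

124.12 MJ

Pathway 1: 3619000 × 0.07 × 0.12 × 0.05 × 0.06 = 91.1988 MJ
Pathway 2: 587900 × 0.05 × 0.08 × 0.1 × 0.14 = 32.9224 MJ
Total at Seal: 91.1988 + 32.9224 = 124.1212 MJ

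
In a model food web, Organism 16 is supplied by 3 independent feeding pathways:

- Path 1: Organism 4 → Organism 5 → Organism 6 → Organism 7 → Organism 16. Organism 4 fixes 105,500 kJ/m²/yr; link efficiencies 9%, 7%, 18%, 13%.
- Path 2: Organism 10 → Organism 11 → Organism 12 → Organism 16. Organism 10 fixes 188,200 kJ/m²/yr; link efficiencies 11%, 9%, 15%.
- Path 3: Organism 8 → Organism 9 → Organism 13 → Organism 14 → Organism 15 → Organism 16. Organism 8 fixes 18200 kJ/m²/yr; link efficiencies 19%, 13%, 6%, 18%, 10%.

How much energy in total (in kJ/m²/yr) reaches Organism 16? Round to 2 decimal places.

295.52 kJ/m²/yr

Path 1: 105500 × 0.09 × 0.07 × 0.18 × 0.13 = 15.55281 kJ/m²/yr
Path 2: 188200 × 0.11 × 0.09 × 0.15 = 279.477 kJ/m²/yr
Path 3: 18200 × 0.19 × 0.13 × 0.06 × 0.18 × 0.1 = 0.4855032 kJ/m²/yr
Total at Organism 16: 15.55281 + 279.477 + 0.4855032 = 295.5153132 kJ/m²/yr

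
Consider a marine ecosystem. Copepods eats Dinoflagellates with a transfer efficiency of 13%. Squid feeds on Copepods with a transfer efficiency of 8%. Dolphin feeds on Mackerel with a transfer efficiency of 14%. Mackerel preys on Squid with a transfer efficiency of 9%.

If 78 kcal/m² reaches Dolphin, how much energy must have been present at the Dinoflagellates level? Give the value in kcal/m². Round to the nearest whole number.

Cumulative transfer efficiency: 0.13 × 0.08 × 0.09 × 0.14 = 0.00013104
Dinoflagellates energy = 78 / 0.00013104 = 595238 kcal/m²

595238 kcal/m²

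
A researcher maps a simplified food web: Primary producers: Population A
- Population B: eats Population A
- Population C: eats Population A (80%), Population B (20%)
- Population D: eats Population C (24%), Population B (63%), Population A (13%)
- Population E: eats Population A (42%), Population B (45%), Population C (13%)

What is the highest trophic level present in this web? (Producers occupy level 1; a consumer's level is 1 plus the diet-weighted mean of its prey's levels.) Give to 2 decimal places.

2.92

Population B: 1 + 1 = 2
Population C: 1 + (0.8×1 + 0.2×2) = 2.2
Population D: 1 + (0.24×2.2 + 0.63×2 + 0.13×1) = 2.918
Population E: 1 + (0.42×1 + 0.45×2 + 0.13×2.2) = 2.606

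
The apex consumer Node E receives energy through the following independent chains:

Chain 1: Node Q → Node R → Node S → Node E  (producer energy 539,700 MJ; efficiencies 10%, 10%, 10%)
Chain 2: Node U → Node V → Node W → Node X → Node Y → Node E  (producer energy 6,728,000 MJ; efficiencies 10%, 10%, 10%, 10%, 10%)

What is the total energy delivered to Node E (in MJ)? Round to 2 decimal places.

606.98 MJ

Chain 1: 539700 × 0.1 × 0.1 × 0.1 = 539.7 MJ
Chain 2: 6728000 × 0.1 × 0.1 × 0.1 × 0.1 × 0.1 = 67.28 MJ
Total at Node E: 539.7 + 67.28 = 606.98 MJ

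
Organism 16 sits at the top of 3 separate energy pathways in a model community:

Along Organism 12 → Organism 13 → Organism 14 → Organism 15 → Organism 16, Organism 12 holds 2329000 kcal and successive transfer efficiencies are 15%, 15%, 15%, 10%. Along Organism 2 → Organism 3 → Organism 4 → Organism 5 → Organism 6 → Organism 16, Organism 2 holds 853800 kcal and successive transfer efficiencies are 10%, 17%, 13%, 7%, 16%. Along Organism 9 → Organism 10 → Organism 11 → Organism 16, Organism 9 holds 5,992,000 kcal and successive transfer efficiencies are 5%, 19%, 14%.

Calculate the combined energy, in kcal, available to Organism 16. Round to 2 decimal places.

Via Organism 12: 2329000 × 0.15 × 0.15 × 0.15 × 0.1 = 786.0375 kcal
Via Organism 2: 853800 × 0.1 × 0.17 × 0.13 × 0.07 × 0.16 = 21.1332576 kcal
Via Organism 9: 5992000 × 0.05 × 0.19 × 0.14 = 7969.36 kcal
Total at Organism 16: 786.0375 + 21.1332576 + 7969.36 = 8776.5307576 kcal

8776.53 kcal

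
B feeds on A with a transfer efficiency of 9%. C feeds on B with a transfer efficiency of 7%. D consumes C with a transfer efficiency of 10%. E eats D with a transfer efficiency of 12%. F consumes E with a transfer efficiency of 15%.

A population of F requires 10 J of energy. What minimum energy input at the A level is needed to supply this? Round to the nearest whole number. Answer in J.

881834 J

Cumulative transfer efficiency: 0.09 × 0.07 × 0.1 × 0.12 × 0.15 = 0.00001134
A energy = 10 / 0.00001134 = 881834 J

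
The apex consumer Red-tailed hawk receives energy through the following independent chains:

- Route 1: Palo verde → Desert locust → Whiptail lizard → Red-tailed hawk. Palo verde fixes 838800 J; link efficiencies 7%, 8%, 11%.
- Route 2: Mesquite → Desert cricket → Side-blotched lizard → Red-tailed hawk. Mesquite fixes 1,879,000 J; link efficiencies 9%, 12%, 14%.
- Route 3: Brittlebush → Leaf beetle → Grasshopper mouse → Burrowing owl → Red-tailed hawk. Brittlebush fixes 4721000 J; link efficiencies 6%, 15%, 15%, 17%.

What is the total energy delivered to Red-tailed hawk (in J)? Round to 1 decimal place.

Route 1: 838800 × 0.07 × 0.08 × 0.11 = 516.7008 J
Route 2: 1879000 × 0.09 × 0.12 × 0.14 = 2841.048 J
Route 3: 4721000 × 0.06 × 0.15 × 0.15 × 0.17 = 1083.4695 J
Total at Red-tailed hawk: 516.7008 + 2841.048 + 1083.4695 = 4441.2183 J

4441.2 J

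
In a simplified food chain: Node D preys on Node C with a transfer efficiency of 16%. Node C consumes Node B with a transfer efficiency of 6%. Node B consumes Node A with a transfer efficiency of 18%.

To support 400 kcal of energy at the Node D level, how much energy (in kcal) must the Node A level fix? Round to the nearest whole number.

231481 kcal

Cumulative transfer efficiency: 0.18 × 0.06 × 0.16 = 0.001728
Node A energy = 400 / 0.001728 = 231481 kcal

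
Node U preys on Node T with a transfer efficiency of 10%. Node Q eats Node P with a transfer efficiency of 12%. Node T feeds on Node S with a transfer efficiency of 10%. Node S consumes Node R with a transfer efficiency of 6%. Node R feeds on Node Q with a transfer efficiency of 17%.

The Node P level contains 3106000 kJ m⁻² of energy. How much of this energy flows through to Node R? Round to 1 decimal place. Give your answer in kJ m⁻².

63362.4 kJ m⁻²

Node Q: 3106000 × 0.12 = 372720 kJ m⁻²
Node R: 372720 × 0.17 = 63362.4 kJ m⁻²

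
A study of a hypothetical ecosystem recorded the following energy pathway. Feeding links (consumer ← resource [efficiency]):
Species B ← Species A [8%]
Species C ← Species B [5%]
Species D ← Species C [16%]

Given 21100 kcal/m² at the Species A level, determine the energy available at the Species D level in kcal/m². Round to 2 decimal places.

13.50 kcal/m²

Species B: 21100 × 0.08 = 1688 kcal/m²
Species C: 1688 × 0.05 = 84.4 kcal/m²
Species D: 84.4 × 0.16 = 13.504 kcal/m²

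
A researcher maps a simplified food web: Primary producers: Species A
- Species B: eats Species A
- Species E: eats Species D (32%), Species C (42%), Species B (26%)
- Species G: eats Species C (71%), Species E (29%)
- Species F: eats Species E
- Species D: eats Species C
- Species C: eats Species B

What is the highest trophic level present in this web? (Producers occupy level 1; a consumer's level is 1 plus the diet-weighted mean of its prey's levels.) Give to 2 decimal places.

Species B: 1 + 1 = 2
Species C: 1 + 2 = 3
Species D: 1 + 3 = 4
Species E: 1 + (0.32×4 + 0.42×3 + 0.26×2) = 4.06
Species F: 1 + 4.06 = 5.06
Species G: 1 + (0.71×3 + 0.29×4.06) = 4.3074

5.06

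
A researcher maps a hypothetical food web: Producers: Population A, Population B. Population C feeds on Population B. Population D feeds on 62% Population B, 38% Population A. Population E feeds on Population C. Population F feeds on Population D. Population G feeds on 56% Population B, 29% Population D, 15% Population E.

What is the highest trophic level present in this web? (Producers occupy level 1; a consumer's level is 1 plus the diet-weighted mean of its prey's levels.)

3

Population C: 1 + 1 = 2
Population D: 1 + (0.62×1 + 0.38×1) = 2
Population E: 1 + 2 = 3
Population F: 1 + 2 = 3
Population G: 1 + (0.56×1 + 0.29×2 + 0.15×3) = 2.59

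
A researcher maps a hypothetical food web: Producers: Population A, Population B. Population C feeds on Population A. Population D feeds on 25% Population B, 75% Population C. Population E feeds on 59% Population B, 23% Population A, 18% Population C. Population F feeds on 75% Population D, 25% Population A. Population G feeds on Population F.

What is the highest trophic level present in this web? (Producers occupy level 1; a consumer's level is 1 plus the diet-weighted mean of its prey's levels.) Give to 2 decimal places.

Population C: 1 + 1 = 2
Population D: 1 + (0.25×1 + 0.75×2) = 2.75
Population E: 1 + (0.59×1 + 0.23×1 + 0.18×2) = 2.18
Population F: 1 + (0.75×2.75 + 0.25×1) = 3.3125
Population G: 1 + 3.3125 = 4.3125

4.31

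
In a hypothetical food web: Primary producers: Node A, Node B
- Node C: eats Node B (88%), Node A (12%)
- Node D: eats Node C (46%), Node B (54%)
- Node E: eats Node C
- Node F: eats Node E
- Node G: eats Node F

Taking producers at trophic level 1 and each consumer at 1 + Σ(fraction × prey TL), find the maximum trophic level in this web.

5

Node C: 1 + (0.88×1 + 0.12×1) = 2
Node D: 1 + (0.46×2 + 0.54×1) = 2.46
Node E: 1 + 2 = 3
Node F: 1 + 3 = 4
Node G: 1 + 4 = 5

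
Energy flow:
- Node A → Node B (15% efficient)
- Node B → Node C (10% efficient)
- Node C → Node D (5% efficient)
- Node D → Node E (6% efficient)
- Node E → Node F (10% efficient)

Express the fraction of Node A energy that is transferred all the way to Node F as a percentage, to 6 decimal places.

0.000450%

Product of link efficiencies: 0.15 × 0.1 × 0.05 × 0.06 × 0.1 = 0.0000045
As a percentage: 0.0000045 × 100 = 0.000450%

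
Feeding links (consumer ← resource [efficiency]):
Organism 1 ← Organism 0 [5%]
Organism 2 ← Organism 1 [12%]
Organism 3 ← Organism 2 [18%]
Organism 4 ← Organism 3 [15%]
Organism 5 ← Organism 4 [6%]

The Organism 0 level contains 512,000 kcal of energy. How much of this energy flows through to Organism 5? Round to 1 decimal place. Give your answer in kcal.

5.0 kcal

Organism 1: 512000 × 0.05 = 25600 kcal
Organism 2: 25600 × 0.12 = 3072 kcal
Organism 3: 3072 × 0.18 = 552.96 kcal
Organism 4: 552.96 × 0.15 = 82.944 kcal
Organism 5: 82.944 × 0.06 = 4.97664 kcal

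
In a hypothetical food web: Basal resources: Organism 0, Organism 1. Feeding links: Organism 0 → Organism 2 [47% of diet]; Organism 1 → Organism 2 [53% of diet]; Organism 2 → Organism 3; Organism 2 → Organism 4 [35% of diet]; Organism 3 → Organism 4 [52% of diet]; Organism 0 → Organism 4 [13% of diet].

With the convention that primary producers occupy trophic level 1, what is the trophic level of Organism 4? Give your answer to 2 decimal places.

Organism 2: 1 + (0.47×1 + 0.53×1) = 2
Organism 3: 1 + 2 = 3
Organism 4: 1 + (0.35×2 + 0.52×3 + 0.13×1) = 3.39

3.39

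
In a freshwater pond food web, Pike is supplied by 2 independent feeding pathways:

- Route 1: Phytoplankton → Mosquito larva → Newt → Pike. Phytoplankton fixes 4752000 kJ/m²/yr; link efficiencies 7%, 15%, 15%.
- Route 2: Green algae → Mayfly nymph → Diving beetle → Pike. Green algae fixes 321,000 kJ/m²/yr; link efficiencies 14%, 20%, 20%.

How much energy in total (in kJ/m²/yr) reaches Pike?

Route 1: 4752000 × 0.07 × 0.15 × 0.15 = 7484.4 kJ/m²/yr
Route 2: 321000 × 0.14 × 0.2 × 0.2 = 1797.6 kJ/m²/yr
Total at Pike: 7484.4 + 1797.6 = 9282 kJ/m²/yr

9282 kJ/m²/yr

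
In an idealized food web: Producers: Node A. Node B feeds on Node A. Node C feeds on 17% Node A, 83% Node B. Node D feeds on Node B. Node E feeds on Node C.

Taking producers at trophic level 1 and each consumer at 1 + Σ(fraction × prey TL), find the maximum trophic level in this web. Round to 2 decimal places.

Node B: 1 + 1 = 2
Node C: 1 + (0.17×1 + 0.83×2) = 2.83
Node D: 1 + 2 = 3
Node E: 1 + 2.83 = 3.83

3.83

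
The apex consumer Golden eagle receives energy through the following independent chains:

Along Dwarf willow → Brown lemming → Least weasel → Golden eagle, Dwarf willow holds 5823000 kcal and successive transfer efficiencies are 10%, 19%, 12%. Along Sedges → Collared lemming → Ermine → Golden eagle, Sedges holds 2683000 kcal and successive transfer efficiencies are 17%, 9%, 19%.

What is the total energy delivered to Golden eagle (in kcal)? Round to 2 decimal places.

Via Dwarf willow: 5823000 × 0.1 × 0.19 × 0.12 = 13276.44 kcal
Via Sedges: 2683000 × 0.17 × 0.09 × 0.19 = 7799.481 kcal
Total at Golden eagle: 13276.44 + 7799.481 = 21075.921 kcal

21075.92 kcal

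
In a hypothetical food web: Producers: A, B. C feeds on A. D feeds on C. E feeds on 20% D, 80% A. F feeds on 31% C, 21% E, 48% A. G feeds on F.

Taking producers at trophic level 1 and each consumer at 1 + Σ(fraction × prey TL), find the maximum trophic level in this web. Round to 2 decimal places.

3.60

C: 1 + 1 = 2
D: 1 + 2 = 3
E: 1 + (0.2×3 + 0.8×1) = 2.4
F: 1 + (0.31×2 + 0.21×2.4 + 0.48×1) = 2.604
G: 1 + 2.604 = 3.604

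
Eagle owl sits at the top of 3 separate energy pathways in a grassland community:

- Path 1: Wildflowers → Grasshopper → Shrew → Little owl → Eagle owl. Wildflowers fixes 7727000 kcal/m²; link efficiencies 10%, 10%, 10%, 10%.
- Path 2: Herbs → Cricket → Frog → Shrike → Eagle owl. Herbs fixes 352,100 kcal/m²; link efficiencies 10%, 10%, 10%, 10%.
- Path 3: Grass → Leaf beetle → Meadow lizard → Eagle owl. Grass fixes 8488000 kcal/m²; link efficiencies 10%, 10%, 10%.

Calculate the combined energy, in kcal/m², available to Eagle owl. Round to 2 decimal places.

9295.91 kcal/m²

Path 1: 7727000 × 0.1 × 0.1 × 0.1 × 0.1 = 772.7 kcal/m²
Path 2: 352100 × 0.1 × 0.1 × 0.1 × 0.1 = 35.21 kcal/m²
Path 3: 8488000 × 0.1 × 0.1 × 0.1 = 8488 kcal/m²
Total at Eagle owl: 772.7 + 35.21 + 8488 = 9295.91 kcal/m²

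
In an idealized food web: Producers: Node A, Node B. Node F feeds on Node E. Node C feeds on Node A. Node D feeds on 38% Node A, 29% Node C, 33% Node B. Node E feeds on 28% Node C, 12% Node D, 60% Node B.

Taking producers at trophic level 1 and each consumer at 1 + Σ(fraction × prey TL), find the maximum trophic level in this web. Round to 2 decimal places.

3.43

Node C: 1 + 1 = 2
Node D: 1 + (0.38×1 + 0.29×2 + 0.33×1) = 2.29
Node E: 1 + (0.28×2 + 0.12×2.29 + 0.6×1) = 2.4348
Node F: 1 + 2.4348 = 3.4348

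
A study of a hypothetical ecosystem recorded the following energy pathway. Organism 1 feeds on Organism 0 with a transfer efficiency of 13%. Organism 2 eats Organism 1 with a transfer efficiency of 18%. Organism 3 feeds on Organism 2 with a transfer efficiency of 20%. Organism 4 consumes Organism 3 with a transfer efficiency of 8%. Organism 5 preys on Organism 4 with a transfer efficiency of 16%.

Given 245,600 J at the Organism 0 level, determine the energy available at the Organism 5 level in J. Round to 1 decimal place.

Organism 1: 245600 × 0.13 = 31928 J
Organism 2: 31928 × 0.18 = 5747.04 J
Organism 3: 5747.04 × 0.2 = 1149.408 J
Organism 4: 1149.408 × 0.08 = 91.95264 J
Organism 5: 91.95264 × 0.16 = 14.7124224 J

14.7 J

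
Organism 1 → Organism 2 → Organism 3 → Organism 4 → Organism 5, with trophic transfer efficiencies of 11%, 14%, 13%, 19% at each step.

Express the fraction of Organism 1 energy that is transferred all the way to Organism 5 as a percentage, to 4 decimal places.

Product of link efficiencies: 0.11 × 0.14 × 0.13 × 0.19 = 0.00038038
As a percentage: 0.00038038 × 100 = 0.0380%

0.0380%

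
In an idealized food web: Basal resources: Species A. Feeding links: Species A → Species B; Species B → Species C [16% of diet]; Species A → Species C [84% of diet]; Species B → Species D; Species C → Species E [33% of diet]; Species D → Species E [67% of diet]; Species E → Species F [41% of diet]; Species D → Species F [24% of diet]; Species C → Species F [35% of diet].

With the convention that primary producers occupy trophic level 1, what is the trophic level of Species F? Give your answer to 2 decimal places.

4.00

Species B: 1 + 1 = 2
Species C: 1 + (0.16×2 + 0.84×1) = 2.16
Species D: 1 + 2 = 3
Species E: 1 + (0.33×2.16 + 0.67×3) = 3.7228
Species F: 1 + (0.41×3.7228 + 0.24×3 + 0.35×2.16) = 4.002348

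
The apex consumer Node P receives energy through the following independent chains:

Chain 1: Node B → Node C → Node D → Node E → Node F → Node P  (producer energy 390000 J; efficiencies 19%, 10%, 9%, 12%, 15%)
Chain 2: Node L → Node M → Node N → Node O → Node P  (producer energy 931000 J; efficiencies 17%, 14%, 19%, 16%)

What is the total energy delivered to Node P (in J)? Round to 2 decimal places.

685.60 J

Chain 1: 390000 × 0.19 × 0.1 × 0.09 × 0.12 × 0.15 = 12.0042 J
Chain 2: 931000 × 0.17 × 0.14 × 0.19 × 0.16 = 673.59712 J
Total at Node P: 12.0042 + 673.59712 = 685.60132 J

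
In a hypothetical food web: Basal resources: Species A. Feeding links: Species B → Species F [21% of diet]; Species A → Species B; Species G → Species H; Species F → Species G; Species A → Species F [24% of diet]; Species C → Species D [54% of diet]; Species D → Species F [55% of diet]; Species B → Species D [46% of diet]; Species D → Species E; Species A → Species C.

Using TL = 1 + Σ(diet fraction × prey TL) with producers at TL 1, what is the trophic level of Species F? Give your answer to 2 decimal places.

3.31

Species B: 1 + 1 = 2
Species C: 1 + 1 = 2
Species D: 1 + (0.54×2 + 0.46×2) = 3
Species E: 1 + 3 = 4
Species F: 1 + (0.21×2 + 0.55×3 + 0.24×1) = 3.31
Species G: 1 + 3.31 = 4.31
Species H: 1 + 4.31 = 5.31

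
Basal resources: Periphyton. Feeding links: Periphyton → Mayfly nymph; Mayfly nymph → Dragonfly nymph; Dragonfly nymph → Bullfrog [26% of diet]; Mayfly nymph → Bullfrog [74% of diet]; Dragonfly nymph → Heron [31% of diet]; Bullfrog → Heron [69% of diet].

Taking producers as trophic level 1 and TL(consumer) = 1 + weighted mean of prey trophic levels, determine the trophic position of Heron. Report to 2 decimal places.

Mayfly nymph: 1 + 1 = 2
Dragonfly nymph: 1 + 2 = 3
Bullfrog: 1 + (0.26×3 + 0.74×2) = 3.26
Heron: 1 + (0.31×3 + 0.69×3.26) = 4.1794

4.18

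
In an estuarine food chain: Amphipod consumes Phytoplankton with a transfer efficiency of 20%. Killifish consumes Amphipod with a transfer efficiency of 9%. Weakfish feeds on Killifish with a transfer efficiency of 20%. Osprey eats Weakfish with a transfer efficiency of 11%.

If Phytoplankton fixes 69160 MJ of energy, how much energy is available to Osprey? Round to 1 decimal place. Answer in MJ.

27.4 MJ

Amphipod: 69160 × 0.2 = 13832 MJ
Killifish: 13832 × 0.09 = 1244.88 MJ
Weakfish: 1244.88 × 0.2 = 248.976 MJ
Osprey: 248.976 × 0.11 = 27.38736 MJ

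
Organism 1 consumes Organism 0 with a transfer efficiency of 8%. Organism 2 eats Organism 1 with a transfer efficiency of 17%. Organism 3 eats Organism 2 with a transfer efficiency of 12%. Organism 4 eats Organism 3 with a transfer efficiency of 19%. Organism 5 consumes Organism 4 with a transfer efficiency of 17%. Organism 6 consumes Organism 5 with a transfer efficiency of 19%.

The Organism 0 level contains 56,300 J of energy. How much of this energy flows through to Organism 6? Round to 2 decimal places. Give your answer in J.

0.56 J

Organism 1: 56300 × 0.08 = 4504 J
Organism 2: 4504 × 0.17 = 765.68 J
Organism 3: 765.68 × 0.12 = 91.8816 J
Organism 4: 91.8816 × 0.19 = 17.457504 J
Organism 5: 17.457504 × 0.17 = 2.96777568 J
Organism 6: 2.96777568 × 0.19 = 0.5638773792 J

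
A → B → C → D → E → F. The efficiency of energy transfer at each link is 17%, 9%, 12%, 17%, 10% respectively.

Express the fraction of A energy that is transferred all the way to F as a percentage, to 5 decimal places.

0.00312%

Product of link efficiencies: 0.17 × 0.09 × 0.12 × 0.17 × 0.1 = 0.000031212
As a percentage: 0.000031212 × 100 = 0.00312%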